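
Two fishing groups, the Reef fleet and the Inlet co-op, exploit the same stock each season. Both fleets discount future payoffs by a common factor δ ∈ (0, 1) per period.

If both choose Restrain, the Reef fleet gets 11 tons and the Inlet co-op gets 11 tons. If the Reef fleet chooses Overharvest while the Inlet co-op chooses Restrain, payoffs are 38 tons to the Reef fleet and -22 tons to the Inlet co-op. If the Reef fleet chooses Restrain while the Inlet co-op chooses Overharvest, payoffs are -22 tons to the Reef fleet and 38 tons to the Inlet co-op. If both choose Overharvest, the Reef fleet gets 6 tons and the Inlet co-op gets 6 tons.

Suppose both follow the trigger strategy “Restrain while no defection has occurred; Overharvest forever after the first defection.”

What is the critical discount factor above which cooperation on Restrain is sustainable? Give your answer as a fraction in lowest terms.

27/32

Under grim trigger the critical discount factor is (T−C)/(T−P) with T = 38, C = 11, P = 6.
δ* = (38−11)/(38−6) = 27/32.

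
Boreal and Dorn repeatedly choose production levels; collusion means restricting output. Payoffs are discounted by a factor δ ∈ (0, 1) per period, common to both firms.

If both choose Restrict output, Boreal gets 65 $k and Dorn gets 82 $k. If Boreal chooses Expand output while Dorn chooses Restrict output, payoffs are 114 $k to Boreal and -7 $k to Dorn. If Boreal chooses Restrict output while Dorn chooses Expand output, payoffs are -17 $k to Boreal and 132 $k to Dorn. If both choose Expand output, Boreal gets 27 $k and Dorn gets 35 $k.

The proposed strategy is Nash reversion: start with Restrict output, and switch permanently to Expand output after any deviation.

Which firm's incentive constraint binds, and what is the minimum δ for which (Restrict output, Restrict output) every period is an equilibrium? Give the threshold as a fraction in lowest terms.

Boreal's threshold: (114−65)/(114−27) = 49/87.
Dorn's threshold: (132−82)/(132−35) = 50/97.
49/87 > 50/97, so Boreal binds and δ* = 49/87.

Boreal; δ ≥ 49/87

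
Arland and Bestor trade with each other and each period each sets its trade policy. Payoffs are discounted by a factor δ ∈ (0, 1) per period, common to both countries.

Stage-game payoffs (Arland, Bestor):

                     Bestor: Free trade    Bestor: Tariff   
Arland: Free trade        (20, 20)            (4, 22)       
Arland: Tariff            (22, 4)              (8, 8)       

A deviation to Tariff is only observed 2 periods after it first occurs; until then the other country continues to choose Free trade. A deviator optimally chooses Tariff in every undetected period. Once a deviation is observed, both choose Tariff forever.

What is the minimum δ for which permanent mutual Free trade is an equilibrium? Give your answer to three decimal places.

The best deviation is to choose Tariff for all 2 undetected periods, earning 22 each, then 8 forever once detected.
Deviation value: 22(1−δ^2)/(1−δ) + 8δ^2/(1−δ); cooperation value: 20/(1−δ).
IC: 20 ≥ 22(1−δ^2) + 8δ^2 = 22 − 14δ^2.
So δ^2 ≥ 2/14 = 1/7, giving δ ≥ (1/7)^(1/2) ≈ 0.378.

0.378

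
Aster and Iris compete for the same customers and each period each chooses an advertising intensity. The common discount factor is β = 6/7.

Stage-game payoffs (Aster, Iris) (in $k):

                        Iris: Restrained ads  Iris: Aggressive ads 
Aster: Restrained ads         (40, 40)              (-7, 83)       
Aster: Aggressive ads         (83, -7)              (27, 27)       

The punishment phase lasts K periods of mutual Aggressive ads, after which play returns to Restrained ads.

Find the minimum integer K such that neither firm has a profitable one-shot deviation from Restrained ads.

IC: β(1−β^K)/(1−β) ≥ (83−40)/(40−27) = 43/13.
With β = 6/7: need 1 − β^K ≥ 43/13·(1−6/7)/(6/7), i.e. β^K ≤ 0.4487.
Since (6/7)^5 = 0.4627 and (6/7)^6 = 0.3966, the smallest such K is 6.

6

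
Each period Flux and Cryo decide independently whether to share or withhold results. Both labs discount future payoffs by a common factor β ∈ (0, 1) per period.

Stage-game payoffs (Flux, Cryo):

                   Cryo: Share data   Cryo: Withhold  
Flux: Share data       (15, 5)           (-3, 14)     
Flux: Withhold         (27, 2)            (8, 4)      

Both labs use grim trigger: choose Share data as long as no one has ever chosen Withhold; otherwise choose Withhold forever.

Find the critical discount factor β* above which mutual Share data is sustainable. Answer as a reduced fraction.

For Flux: deviation gain 27−15 = 12, per-period punishment loss 15−8 = 7. IC gives β ≥ 12/19.
For Cryo: gain 9, loss 1 per period, so β ≥ 9/10.
The tighter constraint is Cryo's, so cooperation needs β ≥ 9/10.

9/10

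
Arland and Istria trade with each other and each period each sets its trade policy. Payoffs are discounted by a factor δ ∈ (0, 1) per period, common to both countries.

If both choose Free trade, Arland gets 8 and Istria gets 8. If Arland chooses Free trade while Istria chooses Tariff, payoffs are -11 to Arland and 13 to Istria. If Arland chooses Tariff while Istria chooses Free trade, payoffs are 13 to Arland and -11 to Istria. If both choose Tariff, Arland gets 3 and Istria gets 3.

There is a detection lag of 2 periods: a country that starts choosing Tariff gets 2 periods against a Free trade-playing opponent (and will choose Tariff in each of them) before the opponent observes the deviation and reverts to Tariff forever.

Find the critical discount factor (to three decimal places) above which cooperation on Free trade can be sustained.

Deviating for the 2 undetected periods gains 13−8 = 5 per period over cooperation, then loses 8−3 = 5 per period forever once punishment starts.
Gain: 5(1 + δ + … + δ^1); loss: 5·δ^2/(1−δ).
No profitable deviation ⇔ 5(1−δ^2) ≤ 5·δ^2, i.e. δ^2 ≥ 5/(5+5) = 1/2.
Hence δ ≥ (1/2)^(1/2) ≈ 0.707.

0.707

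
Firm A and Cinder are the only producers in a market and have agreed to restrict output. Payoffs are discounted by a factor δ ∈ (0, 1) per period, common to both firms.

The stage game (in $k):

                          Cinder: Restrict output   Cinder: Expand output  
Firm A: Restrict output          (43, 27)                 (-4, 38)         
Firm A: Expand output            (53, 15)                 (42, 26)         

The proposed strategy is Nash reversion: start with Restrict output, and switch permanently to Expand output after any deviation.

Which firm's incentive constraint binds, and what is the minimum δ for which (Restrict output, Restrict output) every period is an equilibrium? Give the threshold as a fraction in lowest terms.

Firm A: cooperation gives 43 each period; deviation gives 53 once then 42 forever.
  43/(1−δ) ≥ 53 + 42δ/(1−δ) ⇒ δ ≥ 10/11.
Cinder: cooperation gives 27 each period; deviation gives 38 once then 26 forever.
  δ ≥ 11/12.
Both must hold, so the binding constraint is Cinder's: δ ≥ 11/12.

Cinder; δ ≥ 11/12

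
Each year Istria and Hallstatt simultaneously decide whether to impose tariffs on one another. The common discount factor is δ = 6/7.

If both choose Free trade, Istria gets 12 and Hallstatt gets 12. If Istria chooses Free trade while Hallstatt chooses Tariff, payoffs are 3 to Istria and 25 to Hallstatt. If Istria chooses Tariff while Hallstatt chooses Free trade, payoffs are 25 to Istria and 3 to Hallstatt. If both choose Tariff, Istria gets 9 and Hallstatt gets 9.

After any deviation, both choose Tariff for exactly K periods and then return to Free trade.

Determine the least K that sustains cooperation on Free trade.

No profitable deviation requires (12−9)(δ+…+δ^K) ≥ 25−12, i.e. δ+…+δ^K ≥ 13/3 ≈ 4.3333.
With δ = 6/7, the partial sums are K=1: 0.8571, K=2: 1.5918, …, K=7: 3.9605, K=8: 4.2519, K=9: 4.5016.
K = 9 is the first length at which the sum reaches 4.3333.

9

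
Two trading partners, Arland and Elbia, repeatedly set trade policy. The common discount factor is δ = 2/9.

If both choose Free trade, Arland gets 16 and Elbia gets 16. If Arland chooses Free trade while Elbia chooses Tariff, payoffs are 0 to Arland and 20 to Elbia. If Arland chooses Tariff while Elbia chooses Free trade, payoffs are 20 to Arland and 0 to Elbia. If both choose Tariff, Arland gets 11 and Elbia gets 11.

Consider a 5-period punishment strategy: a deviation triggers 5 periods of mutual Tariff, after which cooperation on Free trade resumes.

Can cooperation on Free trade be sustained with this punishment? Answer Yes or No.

A one-shot deviation gives 20 now, then 11 for 5 periods, then back to 16.
Gain from deviating: (20−16) today; loss: (16−11) in each of the next 5 periods.
No-deviation condition: (16−11)(δ+…+δ^5) ≥ 20−16, i.e. δ+…+δ^5 ≥ 4/5.
At δ = 2/9: δ+…+δ^5 = 0.2856 < 0.8000.
So cooperation is not sustainable.

No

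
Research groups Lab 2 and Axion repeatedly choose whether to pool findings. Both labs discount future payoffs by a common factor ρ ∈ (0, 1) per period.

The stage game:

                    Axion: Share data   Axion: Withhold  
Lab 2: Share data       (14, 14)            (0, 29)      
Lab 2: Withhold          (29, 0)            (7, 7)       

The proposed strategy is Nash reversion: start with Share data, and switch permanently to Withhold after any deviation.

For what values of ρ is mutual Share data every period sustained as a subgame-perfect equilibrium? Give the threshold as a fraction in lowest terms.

Under grim trigger the critical discount factor is (T−C)/(T−P) with T = 29, C = 14, P = 7.
ρ* = (29−14)/(29−7) = 15/22.

15/22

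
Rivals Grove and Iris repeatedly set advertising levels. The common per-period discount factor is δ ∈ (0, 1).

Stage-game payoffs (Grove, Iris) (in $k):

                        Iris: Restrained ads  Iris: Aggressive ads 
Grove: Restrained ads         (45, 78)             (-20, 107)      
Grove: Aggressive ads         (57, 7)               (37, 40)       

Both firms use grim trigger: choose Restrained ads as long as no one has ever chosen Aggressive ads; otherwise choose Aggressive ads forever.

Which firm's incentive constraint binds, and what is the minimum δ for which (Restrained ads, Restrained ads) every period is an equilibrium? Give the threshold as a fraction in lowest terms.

Grove; δ ≥ 3/5

For Grove: deviation gain 57−45 = 12, per-period punishment loss 45−37 = 8. IC gives δ ≥ 12/20 = 3/5.
For Iris: gain 29, loss 38 per period, so δ ≥ 29/67.
The tighter constraint is Grove's, so cooperation needs δ ≥ 3/5.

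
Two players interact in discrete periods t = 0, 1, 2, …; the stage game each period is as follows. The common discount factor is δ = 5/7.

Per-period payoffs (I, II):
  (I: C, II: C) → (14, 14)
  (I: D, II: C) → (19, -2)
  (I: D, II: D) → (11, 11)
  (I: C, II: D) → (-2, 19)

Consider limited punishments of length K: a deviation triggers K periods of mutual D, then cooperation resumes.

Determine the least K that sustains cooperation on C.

4

Need Σ_{k=1}^{K} δ^k ≥ (19−14)/(14−11) = 1.6667 at δ = 5/7.
At K = 3 the sum is 1.5889 < 1.6667; at K = 4 it is 1.8492 ≥ 1.6667.
So the minimum punishment length is K = 4.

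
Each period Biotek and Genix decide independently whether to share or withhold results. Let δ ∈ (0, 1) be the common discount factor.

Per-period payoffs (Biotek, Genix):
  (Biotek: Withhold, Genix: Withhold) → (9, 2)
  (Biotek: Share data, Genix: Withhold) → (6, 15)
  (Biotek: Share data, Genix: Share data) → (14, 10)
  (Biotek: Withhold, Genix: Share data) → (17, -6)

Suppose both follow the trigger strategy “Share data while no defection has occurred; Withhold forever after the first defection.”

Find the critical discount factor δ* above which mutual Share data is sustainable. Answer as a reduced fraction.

For Biotek: deviation gain 17−14 = 3, per-period punishment loss 14−9 = 5. IC gives δ ≥ 3/8.
For Genix: gain 5, loss 8 per period, so δ ≥ 5/13.
The tighter constraint is Genix's, so cooperation needs δ ≥ 5/13.

5/13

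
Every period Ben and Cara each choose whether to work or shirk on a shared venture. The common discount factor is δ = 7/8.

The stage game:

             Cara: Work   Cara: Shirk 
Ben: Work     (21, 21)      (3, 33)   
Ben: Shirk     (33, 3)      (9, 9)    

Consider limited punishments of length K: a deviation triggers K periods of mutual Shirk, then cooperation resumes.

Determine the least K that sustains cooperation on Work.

2

Need Σ_{k=1}^{K} δ^k ≥ (33−21)/(21−9) = 1.0000 at δ = 7/8.
At K = 1 the sum is 0.8750 < 1.0000; at K = 2 it is 1.6406 ≥ 1.0000.
So the minimum punishment length is K = 2.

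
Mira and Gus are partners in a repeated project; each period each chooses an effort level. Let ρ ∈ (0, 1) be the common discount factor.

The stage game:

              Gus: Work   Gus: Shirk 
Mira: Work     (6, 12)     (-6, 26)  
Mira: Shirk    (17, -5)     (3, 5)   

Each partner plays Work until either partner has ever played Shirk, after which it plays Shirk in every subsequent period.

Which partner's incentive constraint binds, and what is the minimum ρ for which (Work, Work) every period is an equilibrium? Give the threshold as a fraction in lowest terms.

For Mira: deviation gain 17−6 = 11, per-period punishment loss 6−3 = 3. IC gives ρ ≥ 11/14.
For Gus: gain 14, loss 7 per period, so ρ ≥ 14/21 = 2/3.
The tighter constraint is Mira's, so cooperation needs ρ ≥ 11/14.

Mira; ρ ≥ 11/14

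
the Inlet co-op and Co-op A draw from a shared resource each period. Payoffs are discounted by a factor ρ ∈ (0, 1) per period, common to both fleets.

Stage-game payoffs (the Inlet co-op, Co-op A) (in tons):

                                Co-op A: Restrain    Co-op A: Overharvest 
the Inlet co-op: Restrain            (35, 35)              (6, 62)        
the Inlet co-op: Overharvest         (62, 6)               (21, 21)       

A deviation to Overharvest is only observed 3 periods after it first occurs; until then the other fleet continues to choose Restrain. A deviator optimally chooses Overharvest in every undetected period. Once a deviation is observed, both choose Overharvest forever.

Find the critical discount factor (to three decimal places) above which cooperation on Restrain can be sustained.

0.870

A deviator earns 62 for 3 periods, then 21 forever; cooperating earns 35 forever. Multiplying the IC by (1−ρ):
35 ≥ 62(1−ρ^3) + 21ρ^3, so 41·ρ^3 ≥ 27 and ρ^3 ≥ 27/41.
ρ ≥ (27/41)^(1/3) ≈ 0.870.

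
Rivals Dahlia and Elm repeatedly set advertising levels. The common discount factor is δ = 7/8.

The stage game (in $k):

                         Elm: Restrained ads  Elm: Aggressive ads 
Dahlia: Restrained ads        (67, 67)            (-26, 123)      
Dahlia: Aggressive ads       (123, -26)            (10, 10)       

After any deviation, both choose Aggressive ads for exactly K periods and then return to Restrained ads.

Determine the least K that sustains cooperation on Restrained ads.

2

IC: δ(1−δ^K)/(1−δ) ≥ (123−67)/(67−10) = 56/57.
With δ = 7/8: need 1 − δ^K ≥ 56/57·(1−7/8)/(7/8), i.e. δ^K ≤ 0.8596.
Since (7/8)^1 = 0.8750 and (7/8)^2 = 0.7656, the smallest such K is 2.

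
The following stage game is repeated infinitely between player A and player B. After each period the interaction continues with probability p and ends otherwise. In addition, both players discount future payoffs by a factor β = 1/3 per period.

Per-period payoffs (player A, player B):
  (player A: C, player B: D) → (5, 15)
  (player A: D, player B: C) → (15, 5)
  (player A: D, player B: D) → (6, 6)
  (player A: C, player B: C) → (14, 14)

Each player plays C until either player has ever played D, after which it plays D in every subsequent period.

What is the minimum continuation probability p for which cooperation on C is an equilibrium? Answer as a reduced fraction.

Expected continuation weight on next period's payoff is β·p = 1/3·p, which plays the role of the discount factor.
Cooperation requires 1/3·p ≥ (15−14)/(15−6) = 1/9, hence p ≥ 1/3.

1/3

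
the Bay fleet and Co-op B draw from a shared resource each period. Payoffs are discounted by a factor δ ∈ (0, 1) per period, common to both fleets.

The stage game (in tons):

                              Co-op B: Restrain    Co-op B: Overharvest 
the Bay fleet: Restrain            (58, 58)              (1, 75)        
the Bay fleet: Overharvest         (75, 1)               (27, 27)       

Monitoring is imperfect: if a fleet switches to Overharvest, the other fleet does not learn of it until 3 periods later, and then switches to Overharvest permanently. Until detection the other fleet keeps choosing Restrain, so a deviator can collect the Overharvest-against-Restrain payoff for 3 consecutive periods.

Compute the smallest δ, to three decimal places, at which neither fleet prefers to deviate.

0.708

Deviating for the 3 undetected periods gains 75−58 = 17 per period over cooperation, then loses 58−27 = 31 per period forever once punishment starts.
Gain: 17(1 + δ + … + δ^2); loss: 31·δ^3/(1−δ).
No profitable deviation ⇔ 17(1−δ^3) ≤ 31·δ^3, i.e. δ^3 ≥ 17/(17+31) = 17/48.
Hence δ ≥ (17/48)^(1/3) ≈ 0.708.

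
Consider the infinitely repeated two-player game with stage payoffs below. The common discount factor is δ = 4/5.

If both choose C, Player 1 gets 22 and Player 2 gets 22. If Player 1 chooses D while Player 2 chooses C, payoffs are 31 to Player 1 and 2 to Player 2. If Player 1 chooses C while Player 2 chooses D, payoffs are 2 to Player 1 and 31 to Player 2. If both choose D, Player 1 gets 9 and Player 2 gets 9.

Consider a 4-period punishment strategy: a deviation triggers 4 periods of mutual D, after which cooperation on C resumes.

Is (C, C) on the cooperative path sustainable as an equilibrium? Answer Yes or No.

Yes

A one-shot deviation gives 31 now, then 9 for 4 periods, then back to 22.
Gain from deviating: (31−22) today; loss: (22−9) in each of the next 4 periods.
No-deviation condition: (22−9)(δ+…+δ^4) ≥ 31−22, i.e. δ+…+δ^4 ≥ 9/13.
At δ = 4/5: δ+…+δ^4 = 2.3616 ≥ 0.6923.
So cooperation is sustainable.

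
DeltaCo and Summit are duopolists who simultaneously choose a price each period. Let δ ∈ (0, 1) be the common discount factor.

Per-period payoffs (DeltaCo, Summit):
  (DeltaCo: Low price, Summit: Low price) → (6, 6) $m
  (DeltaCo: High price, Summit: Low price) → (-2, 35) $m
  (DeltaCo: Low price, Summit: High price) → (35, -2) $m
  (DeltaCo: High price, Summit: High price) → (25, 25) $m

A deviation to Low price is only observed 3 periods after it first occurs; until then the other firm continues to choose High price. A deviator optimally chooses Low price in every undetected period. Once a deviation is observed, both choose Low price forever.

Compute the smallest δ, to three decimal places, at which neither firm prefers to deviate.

0.701

Deviating for the 3 undetected periods gains 35−25 = 10 per period over cooperation, then loses 25−6 = 19 per period forever once punishment starts.
Gain: 10(1 + δ + … + δ^2); loss: 19·δ^3/(1−δ).
No profitable deviation ⇔ 10(1−δ^3) ≤ 19·δ^3, i.e. δ^3 ≥ 10/(10+19) = 10/29.
Hence δ ≥ (10/29)^(1/3) ≈ 0.701.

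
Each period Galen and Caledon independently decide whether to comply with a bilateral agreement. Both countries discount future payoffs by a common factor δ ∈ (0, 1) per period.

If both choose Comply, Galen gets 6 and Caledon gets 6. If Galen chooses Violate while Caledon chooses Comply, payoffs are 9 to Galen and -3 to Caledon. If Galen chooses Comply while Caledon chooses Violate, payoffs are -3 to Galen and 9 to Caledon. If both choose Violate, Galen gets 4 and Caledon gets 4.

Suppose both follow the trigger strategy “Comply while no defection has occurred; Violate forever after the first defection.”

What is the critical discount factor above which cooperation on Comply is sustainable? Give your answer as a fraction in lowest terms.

6/(1−δ) ≥ 9 + 4δ/(1−δ)
6 ≥ 9 − 5δ
δ ≥ 3/5.

3/5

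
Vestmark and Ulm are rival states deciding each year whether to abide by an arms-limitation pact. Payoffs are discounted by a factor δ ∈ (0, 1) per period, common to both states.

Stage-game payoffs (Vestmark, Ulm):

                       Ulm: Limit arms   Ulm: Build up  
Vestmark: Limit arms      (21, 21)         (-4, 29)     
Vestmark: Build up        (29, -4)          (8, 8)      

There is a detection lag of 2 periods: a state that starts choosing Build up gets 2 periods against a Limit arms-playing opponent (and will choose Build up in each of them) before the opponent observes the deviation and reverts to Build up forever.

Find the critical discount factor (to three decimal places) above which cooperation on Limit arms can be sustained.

A deviator earns 29 for 2 periods, then 8 forever; cooperating earns 21 forever. Multiplying the IC by (1−δ):
21 ≥ 29(1−δ^2) + 8δ^2, so 21·δ^2 ≥ 8 and δ^2 ≥ 8/21.
δ ≥ (8/21)^(1/2) ≈ 0.617.

0.617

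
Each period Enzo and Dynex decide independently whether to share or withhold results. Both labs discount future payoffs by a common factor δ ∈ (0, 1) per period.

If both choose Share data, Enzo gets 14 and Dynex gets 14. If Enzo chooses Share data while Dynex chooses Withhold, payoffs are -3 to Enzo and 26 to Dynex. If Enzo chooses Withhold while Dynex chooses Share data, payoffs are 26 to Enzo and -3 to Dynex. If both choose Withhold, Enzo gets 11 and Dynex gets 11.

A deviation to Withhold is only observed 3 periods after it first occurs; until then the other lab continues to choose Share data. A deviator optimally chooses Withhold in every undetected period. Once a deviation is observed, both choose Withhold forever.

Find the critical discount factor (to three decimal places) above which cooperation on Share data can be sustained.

0.928

A deviator earns 26 for 3 periods, then 11 forever; cooperating earns 14 forever. Multiplying the IC by (1−δ):
14 ≥ 26(1−δ^3) + 11δ^3, so 15·δ^3 ≥ 12 and δ^3 ≥ 4/5.
δ ≥ (4/5)^(1/3) ≈ 0.928.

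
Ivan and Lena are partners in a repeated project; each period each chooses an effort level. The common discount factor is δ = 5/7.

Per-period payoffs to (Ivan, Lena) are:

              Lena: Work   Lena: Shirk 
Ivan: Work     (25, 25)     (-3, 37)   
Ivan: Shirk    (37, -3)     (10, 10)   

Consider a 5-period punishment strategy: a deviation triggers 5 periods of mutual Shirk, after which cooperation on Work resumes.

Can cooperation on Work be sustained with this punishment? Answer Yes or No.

Comparing payoff streams over the 6 periods until play realigns: cooperate → 25(1+δ+…+δ^5); deviate → 37 + 10(δ+…+δ^5).
Cooperation is sustained iff (25−10)(δ+…+δ^5) ≥ 37−25.
δ+…+δ^5 = 5/7·(1−(5/7)^5)/(1−5/7) = 2.0352, and (37−25)/(25−10) = 0.8000.
2.0352 ≥ 0.8000, so cooperation is sustainable.

Yes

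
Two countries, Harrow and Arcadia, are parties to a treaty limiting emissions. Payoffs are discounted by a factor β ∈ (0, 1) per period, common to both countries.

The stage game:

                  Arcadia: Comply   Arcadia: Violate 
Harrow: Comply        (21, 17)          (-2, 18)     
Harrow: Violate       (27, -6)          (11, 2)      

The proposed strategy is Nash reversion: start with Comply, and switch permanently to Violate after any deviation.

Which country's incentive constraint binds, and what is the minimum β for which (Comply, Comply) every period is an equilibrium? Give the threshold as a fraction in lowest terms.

For Harrow: deviation gain 27−21 = 6, per-period punishment loss 21−11 = 10. IC gives β ≥ 6/16 = 3/8.
For Arcadia: gain 1, loss 15 per period, so β ≥ 1/16.
The tighter constraint is Harrow's, so cooperation needs β ≥ 3/8.

Harrow; β ≥ 3/8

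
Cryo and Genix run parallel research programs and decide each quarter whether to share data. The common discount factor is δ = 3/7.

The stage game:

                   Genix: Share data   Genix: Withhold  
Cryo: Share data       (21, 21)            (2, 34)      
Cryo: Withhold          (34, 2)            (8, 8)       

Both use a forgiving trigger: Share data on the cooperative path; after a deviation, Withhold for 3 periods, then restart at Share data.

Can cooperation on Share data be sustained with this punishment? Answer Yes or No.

No

A one-shot deviation gives 34 now, then 8 for 3 periods, then back to 21.
Gain from deviating: (34−21) today; loss: (21−8) in each of the next 3 periods.
No-deviation condition: (21−8)(δ+…+δ^3) ≥ 34−21, i.e. δ+…+δ^3 ≥ 1.
At δ = 3/7: δ+…+δ^3 = 0.6910 < 1.0000.
So cooperation is not sustainable.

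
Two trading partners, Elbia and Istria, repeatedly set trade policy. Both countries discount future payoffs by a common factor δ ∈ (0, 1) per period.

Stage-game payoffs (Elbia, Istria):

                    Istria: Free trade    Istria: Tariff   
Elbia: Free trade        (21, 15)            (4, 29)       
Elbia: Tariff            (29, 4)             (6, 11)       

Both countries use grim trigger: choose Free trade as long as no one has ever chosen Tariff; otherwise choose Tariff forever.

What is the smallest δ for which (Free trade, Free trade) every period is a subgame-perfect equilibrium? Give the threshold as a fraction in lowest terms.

7/9

Elbia: cooperation gives 21 each period; deviation gives 29 once then 6 forever.
  21/(1−δ) ≥ 29 + 6δ/(1−δ) ⇒ δ ≥ 8/23.
Istria: cooperation gives 15 each period; deviation gives 29 once then 11 forever.
  δ ≥ 14/18 = 7/9.
Both must hold, so the binding constraint is Istria's: δ ≥ 7/9.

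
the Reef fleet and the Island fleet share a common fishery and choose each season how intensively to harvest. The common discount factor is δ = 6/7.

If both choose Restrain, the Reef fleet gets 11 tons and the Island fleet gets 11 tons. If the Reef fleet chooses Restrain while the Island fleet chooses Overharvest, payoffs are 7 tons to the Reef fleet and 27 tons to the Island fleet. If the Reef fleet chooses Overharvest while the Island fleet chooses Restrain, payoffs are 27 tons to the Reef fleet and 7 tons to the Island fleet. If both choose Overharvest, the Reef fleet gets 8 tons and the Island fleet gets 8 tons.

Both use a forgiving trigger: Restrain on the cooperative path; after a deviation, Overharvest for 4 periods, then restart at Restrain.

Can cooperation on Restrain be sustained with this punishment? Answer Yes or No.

IC: δ+…+δ^4 ≥ (27−11)/(11−8) = 16/3.
At δ = 6/7: partial sum = 2.7613 < 5.3333. Cooperation not sustainable.

No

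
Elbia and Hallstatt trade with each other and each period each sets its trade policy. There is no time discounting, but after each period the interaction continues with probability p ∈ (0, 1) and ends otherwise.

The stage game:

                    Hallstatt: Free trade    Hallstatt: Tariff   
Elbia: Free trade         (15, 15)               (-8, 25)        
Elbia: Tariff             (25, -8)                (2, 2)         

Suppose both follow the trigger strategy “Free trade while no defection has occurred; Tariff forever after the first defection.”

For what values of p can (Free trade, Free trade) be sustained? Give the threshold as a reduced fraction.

10/23

Expected cooperation value is 15 + p·15 + p²·15 + … = 15/(1−p); deviation gives 25 + p·2/(1−p).
15 ≥ 25(1−p) + 2p ⇒ 23p ≥ 10 ⇒ p ≥ 10/23.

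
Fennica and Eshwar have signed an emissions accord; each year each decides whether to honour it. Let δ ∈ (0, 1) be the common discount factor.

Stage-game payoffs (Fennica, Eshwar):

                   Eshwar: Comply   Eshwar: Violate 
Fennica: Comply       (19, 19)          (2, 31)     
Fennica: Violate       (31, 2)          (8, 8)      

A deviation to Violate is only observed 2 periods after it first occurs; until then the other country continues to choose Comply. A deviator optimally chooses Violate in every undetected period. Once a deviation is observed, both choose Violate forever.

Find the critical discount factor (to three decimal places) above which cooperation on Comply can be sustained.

The best deviation is to choose Violate for all 2 undetected periods, earning 31 each, then 8 forever once detected.
Deviation value: 31(1−δ^2)/(1−δ) + 8δ^2/(1−δ); cooperation value: 19/(1−δ).
IC: 19 ≥ 31(1−δ^2) + 8δ^2 = 31 − 23δ^2.
So δ^2 ≥ 12/23, giving δ ≥ (12/23)^(1/2) ≈ 0.722.

0.722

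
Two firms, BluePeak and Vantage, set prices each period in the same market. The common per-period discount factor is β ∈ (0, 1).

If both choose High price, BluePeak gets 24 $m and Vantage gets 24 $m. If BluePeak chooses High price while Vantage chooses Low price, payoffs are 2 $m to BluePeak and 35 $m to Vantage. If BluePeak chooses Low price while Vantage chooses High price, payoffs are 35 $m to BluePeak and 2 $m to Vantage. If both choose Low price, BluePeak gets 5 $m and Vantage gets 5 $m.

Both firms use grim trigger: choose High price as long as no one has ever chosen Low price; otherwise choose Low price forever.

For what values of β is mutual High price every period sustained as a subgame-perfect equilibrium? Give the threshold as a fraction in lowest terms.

11/30

24/(1−β) ≥ 35 + 5β/(1−β)
24 ≥ 35 − 30β
β ≥ 11/30.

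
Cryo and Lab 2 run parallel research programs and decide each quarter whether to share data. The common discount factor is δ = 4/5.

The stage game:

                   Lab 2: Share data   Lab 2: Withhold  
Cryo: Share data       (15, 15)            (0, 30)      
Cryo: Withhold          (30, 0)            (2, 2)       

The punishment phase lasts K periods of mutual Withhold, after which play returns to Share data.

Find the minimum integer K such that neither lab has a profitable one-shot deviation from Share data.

2

IC: δ(1−δ^K)/(1−δ) ≥ (30−15)/(15−2) = 15/13.
With δ = 4/5: need 1 − δ^K ≥ 15/13·(1−4/5)/(4/5), i.e. δ^K ≤ 0.7115.
Since (4/5)^1 = 0.8000 and (4/5)^2 = 0.6400, the smallest such K is 2.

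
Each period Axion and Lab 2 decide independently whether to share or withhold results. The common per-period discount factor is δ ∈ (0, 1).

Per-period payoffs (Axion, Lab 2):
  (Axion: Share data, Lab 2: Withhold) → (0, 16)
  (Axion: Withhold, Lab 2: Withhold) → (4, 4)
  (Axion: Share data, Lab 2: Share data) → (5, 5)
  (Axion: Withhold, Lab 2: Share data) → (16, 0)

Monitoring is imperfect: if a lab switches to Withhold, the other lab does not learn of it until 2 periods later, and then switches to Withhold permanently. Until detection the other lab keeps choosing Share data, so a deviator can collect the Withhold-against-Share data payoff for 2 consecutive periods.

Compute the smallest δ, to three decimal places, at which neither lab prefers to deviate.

A deviator earns 16 for 2 periods, then 4 forever; cooperating earns 5 forever. Multiplying the IC by (1−δ):
5 ≥ 16(1−δ^2) + 4δ^2, so 12·δ^2 ≥ 11 and δ^2 ≥ 11/12.
δ ≥ (11/12)^(1/2) ≈ 0.957.

0.957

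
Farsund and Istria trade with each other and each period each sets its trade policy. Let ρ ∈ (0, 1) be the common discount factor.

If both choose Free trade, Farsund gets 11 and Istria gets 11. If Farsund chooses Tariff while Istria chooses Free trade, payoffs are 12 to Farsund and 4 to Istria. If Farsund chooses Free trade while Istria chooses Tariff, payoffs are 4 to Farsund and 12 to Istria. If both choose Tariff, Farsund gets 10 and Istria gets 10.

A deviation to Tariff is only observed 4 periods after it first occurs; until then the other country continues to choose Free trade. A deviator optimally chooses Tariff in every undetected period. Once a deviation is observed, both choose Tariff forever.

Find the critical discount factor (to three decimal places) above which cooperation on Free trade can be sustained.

0.841

Deviating for the 4 undetected periods gains 12−11 = 1 per period over cooperation, then loses 11−10 = 1 per period forever once punishment starts.
Gain: 1(1 + ρ + … + ρ^3); loss: 1·ρ^4/(1−ρ).
No profitable deviation ⇔ 1(1−ρ^4) ≤ 1·ρ^4, i.e. ρ^4 ≥ 1/(1+1) = 1/2.
Hence ρ ≥ (1/2)^(1/4) ≈ 0.841.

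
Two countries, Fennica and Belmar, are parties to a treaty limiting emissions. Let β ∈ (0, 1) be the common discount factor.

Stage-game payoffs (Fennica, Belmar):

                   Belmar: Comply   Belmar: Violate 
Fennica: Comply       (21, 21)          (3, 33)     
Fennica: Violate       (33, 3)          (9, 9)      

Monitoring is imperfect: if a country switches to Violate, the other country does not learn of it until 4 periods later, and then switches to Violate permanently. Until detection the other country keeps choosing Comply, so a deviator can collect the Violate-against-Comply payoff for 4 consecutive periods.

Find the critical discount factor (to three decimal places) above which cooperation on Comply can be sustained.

The best deviation is to choose Violate for all 4 undetected periods, earning 33 each, then 9 forever once detected.
Deviation value: 33(1−β^4)/(1−β) + 9β^4/(1−β); cooperation value: 21/(1−β).
IC: 21 ≥ 33(1−β^4) + 9β^4 = 33 − 24β^4.
So β^4 ≥ 12/24 = 1/2, giving β ≥ (1/2)^(1/4) ≈ 0.841.

0.841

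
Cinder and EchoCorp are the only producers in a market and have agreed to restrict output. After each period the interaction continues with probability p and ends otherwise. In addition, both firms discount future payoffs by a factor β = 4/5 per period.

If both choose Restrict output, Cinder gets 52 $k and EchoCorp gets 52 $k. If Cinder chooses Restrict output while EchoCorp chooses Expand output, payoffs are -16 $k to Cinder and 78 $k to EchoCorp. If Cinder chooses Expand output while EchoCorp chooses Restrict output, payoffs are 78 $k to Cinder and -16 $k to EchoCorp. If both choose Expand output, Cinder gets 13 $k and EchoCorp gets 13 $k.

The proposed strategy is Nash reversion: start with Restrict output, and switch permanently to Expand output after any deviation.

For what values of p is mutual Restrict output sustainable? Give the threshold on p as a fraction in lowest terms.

1/2

Expected continuation weight on next period's payoff is β·p = 4/5·p, which plays the role of the discount factor.
Cooperation requires 4/5·p ≥ (78−52)/(78−13) = 2/5, hence p ≥ 1/2.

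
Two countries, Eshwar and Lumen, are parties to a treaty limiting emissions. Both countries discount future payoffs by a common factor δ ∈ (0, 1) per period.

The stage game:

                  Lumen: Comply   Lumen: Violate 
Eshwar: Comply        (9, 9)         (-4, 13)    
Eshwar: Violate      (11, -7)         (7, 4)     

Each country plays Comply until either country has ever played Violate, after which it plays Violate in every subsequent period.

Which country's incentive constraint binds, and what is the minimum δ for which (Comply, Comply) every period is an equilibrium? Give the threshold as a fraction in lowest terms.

Eshwar; δ ≥ 1/2

For Eshwar: deviation gain 11−9 = 2, per-period punishment loss 9−7 = 2. IC gives δ ≥ 2/4 = 1/2.
For Lumen: gain 4, loss 5 per period, so δ ≥ 4/9.
The tighter constraint is Eshwar's, so cooperation needs δ ≥ 1/2.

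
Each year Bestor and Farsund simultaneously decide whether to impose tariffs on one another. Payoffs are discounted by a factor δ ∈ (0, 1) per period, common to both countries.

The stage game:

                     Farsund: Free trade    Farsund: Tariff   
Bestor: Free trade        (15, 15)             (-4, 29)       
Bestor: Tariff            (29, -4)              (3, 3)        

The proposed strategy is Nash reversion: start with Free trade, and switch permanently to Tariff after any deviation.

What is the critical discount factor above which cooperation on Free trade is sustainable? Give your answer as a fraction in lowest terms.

One-period gain from deviating is 29 − 15 = 14. The loss is 15 − 3 = 12 in every subsequent period, with present value 12·δ/(1−δ).
Deviation is unprofitable when 12·δ/(1−δ) ≥ 14, i.e. δ/(1−δ) ≥ 7/6.
Equivalently δ ≥ 14/(14+12) = 7/13.

7/13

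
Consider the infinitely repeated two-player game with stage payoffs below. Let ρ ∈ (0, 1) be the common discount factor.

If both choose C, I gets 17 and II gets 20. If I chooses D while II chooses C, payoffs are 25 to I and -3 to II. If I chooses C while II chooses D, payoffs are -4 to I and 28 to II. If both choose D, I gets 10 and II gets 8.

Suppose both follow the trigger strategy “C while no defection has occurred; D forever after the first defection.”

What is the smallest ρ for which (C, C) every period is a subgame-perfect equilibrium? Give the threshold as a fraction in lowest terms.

8/15

I's threshold: (25−17)/(25−10) = 8/15.
II's threshold: (28−20)/(28−8) = 2/5.
8/15 > 2/5, so I binds and ρ* = 8/15.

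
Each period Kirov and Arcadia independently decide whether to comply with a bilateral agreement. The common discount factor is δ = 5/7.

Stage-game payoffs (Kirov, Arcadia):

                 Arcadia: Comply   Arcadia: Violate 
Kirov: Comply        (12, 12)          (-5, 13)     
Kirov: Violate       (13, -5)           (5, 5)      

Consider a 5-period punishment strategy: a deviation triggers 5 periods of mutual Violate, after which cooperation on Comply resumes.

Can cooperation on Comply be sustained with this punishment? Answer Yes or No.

Comparing payoff streams over the 6 periods until play realigns: cooperate → 12(1+δ+…+δ^5); deviate → 13 + 5(δ+…+δ^5).
Cooperation is sustained iff (12−5)(δ+…+δ^5) ≥ 13−12.
δ+…+δ^5 = 5/7·(1−(5/7)^5)/(1−5/7) = 2.0352, and (13−12)/(12−5) = 0.1429.
2.0352 ≥ 0.1429, so cooperation is sustainable.

Yes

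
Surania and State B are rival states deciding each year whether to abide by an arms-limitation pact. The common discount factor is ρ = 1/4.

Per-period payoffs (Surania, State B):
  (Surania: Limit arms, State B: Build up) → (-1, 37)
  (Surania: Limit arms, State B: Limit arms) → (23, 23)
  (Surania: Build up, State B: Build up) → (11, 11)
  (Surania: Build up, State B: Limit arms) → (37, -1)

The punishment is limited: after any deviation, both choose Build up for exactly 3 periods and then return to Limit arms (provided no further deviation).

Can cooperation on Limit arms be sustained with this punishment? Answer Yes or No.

A one-shot deviation gives 37 now, then 11 for 3 periods, then back to 23.
Gain from deviating: (37−23) today; loss: (23−11) in each of the next 3 periods.
No-deviation condition: (23−11)(ρ+…+ρ^3) ≥ 37−23, i.e. ρ+…+ρ^3 ≥ 7/6.
At ρ = 1/4: ρ+…+ρ^3 = 0.3281 < 1.1667.
So cooperation is not sustainable.

No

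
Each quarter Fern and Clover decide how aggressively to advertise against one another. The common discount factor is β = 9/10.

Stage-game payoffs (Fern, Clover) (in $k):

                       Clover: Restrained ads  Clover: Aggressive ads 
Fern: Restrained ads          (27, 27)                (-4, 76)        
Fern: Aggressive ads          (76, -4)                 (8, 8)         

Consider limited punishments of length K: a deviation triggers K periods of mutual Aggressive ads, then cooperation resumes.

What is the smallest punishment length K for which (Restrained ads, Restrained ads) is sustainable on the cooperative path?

4

IC: β(1−β^K)/(1−β) ≥ (76−27)/(27−8) = 49/19.
With β = 9/10: need 1 − β^K ≥ 49/19·(1−9/10)/(9/10), i.e. β^K ≤ 0.7135.
Since (9/10)^3 = 0.7290 and (9/10)^4 = 0.6561, the smallest such K is 4.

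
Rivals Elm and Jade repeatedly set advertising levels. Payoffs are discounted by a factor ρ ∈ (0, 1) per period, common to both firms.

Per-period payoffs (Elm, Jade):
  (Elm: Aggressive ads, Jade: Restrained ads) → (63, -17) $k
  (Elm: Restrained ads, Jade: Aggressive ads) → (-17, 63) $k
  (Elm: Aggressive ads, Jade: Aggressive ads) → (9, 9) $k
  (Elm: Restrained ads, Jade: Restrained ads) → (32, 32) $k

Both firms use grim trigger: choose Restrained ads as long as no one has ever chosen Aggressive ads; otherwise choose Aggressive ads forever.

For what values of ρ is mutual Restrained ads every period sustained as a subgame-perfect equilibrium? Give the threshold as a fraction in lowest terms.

Cooperation forever yields 32 each period: 32/(1−ρ).
Deviating yields 63 once, then 9 forever: 63 + 9ρ/(1−ρ).
No profitable deviation requires 32/(1−ρ) ≥ 63 + 9ρ/(1−ρ).
Multiplying by (1−ρ): 32 ≥ 63(1−ρ) + 9ρ = 63 − 54ρ.
So 54ρ ≥ 31, i.e. ρ ≥ 31/54.

31/54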